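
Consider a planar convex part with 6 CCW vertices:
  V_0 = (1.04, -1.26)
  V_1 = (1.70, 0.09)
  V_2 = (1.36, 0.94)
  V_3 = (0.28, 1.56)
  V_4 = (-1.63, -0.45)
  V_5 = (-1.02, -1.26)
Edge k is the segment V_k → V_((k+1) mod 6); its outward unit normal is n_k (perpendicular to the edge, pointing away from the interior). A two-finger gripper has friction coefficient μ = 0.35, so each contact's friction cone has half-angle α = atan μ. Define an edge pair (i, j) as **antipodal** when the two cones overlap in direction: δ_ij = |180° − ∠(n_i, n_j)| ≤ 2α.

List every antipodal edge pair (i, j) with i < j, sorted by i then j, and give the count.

count = 4; pairs: (0,3), (1,4), (2,4), (2,5)

α = atan 0.35 = 19.29°;  2α = 38.58°
n_0 = (+0.8984, -0.4392)
n_1 = (+0.9285, +0.3714)
n_2 = (+0.4979, +0.8673)
n_3 = (-0.7249, +0.6888)
n_4 = (-0.7988, -0.6016)
n_5 = (+0.0000, -1.0000)
  (0,1): δ = 132.15°  ·
  (0,2): δ = 93.81°  ·
  (0,3): δ = 17.49°  ✓
  (0,4): δ = 63.04°  ·
  (0,5): δ = 116.05°  ·
  (1,2): δ = 141.66°  ·
  (1,3): δ = 65.34°  ·
  (1,4): δ = 15.18°  ✓
  (1,5): δ = 68.20°  ·
  (2,3): δ = 103.68°  ·
  (2,4): δ = 23.16°  ✓
  (2,5): δ = 29.86°  ✓
  (3,4): δ = 99.48°  ·
  (3,5): δ = 46.46°  ·
  (4,5): δ = 126.98°  ·
antipodal pairs: 4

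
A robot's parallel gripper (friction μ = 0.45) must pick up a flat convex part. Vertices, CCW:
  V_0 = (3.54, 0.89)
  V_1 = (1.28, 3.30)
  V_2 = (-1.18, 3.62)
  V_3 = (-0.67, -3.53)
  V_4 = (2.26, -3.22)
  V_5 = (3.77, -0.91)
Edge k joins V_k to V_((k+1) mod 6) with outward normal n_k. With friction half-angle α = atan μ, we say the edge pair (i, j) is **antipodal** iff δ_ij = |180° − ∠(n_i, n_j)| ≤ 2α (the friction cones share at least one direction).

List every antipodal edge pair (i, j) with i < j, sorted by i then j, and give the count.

count = 4; pairs: (0,2), (1,3), (2,4), (2,5)

α = atan 0.45 = 24.23°;  2α = 48.46°
n_0 = (+0.7294, +0.6840)
n_1 = (+0.1290, +0.9916)
n_2 = (-0.9975, -0.0711)
n_3 = (+0.1052, -0.9944)
n_4 = (+0.8370, -0.5472)
n_5 = (+0.9919, +0.1267)
  (0,1): δ = 140.57°  ·
  (0,2): δ = 39.08°  ✓
  (0,3): δ = 52.88°  ·
  (0,4): δ = 103.67°  ·
  (0,5): δ = 144.12°  ·
  (1,2): δ = 78.51°  ·
  (1,3): δ = 13.45°  ✓
  (1,4): δ = 64.24°  ·
  (1,5): δ = 104.69°  ·
  (2,3): δ = 88.04°  ·
  (2,4): δ = 37.25°  ✓
  (2,5): δ = 3.20°  ✓
  (3,4): δ = 129.21°  ·
  (3,5): δ = 88.76°  ·
  (4,5): δ = 139.55°  ·
antipodal pairs: 4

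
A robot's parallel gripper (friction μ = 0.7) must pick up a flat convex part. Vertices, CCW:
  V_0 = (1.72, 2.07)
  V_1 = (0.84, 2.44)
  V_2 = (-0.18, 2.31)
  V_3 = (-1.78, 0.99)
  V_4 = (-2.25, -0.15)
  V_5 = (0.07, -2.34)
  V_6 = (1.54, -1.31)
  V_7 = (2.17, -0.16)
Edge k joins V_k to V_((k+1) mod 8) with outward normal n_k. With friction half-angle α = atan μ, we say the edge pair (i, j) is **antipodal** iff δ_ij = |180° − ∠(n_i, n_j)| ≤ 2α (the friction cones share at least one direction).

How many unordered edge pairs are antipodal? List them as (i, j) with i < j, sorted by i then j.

count = 12; pairs: (0,4), (0,5), (1,4), (1,5), (1,6), (2,5), (2,6), (2,7), (3,5), (3,6), (3,7), (4,7)

α = atan 0.7 = 34.99°;  2α = 69.98°
n_0 = (+0.3876, +0.9218)
n_1 = (-0.1264, +0.9920)
n_2 = (-0.6364, +0.7714)
n_3 = (-0.9245, +0.3812)
n_4 = (-0.6864, -0.7272)
n_5 = (+0.5738, -0.8190)
n_6 = (+0.8770, -0.4805)
n_7 = (+0.9802, +0.1978)
  (0,1): δ = 149.93°  ·
  (0,2): δ = 117.67°  ·
  (0,3): δ = 89.60°  ·
  (0,4): δ = 20.54°  ✓
  (0,5): δ = 57.82°  ✓
  (0,6): δ = 84.09°  ·
  (0,7): δ = 124.21°  ·
  (1,2): δ = 147.74°  ·
  (1,3): δ = 119.67°  ·
  (1,4): δ = 50.61°  ✓
  (1,5): δ = 27.75°  ✓
  (1,6): δ = 54.02°  ✓
  (1,7): δ = 94.15°  ·
  (2,3): δ = 151.93°  ·
  (2,4): δ = 82.87°  ·
  (2,5): δ = 4.50°  ✓
  (2,6): δ = 21.76°  ✓
  (2,7): δ = 61.89°  ✓
  (3,4): δ = 110.94°  ·
  (3,5): δ = 32.58°  ✓
  (3,6): δ = 6.31°  ✓
  (3,7): δ = 33.81°  ✓
  (4,5): δ = 101.63°  ·
  (4,6): δ = 75.37°  ·
  (4,7): δ = 35.24°  ✓
  (5,6): δ = 153.73°  ·
  (5,7): δ = 113.61°  ·
  (6,7): δ = 139.88°  ·
antipodal pairs: 12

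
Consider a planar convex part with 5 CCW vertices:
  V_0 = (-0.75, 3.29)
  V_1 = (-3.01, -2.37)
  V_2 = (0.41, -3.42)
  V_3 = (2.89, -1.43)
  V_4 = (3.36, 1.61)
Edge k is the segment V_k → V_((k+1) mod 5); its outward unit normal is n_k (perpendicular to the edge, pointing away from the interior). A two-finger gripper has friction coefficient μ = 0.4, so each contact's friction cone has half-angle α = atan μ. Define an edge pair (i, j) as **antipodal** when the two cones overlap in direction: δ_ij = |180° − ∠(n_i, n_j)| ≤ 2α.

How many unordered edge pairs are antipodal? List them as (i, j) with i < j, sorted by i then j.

α = atan 0.4 = 21.80°;  2α = 43.60°
n_0 = (-0.9287, +0.3708)
n_1 = (-0.2935, -0.9560)
n_2 = (+0.6258, -0.7799)
n_3 = (+0.9883, -0.1528)
n_4 = (+0.3784, +0.9257)
  (0,1): δ = 85.30°  ·
  (0,2): δ = 29.49°  ✓
  (0,3): δ = 12.98°  ✓
  (0,4): δ = 89.53°  ·
  (1,2): δ = 124.19°  ·
  (1,3): δ = 81.72°  ·
  (1,4): δ = 5.17°  ✓
  (2,3): δ = 137.53°  ·
  (2,4): δ = 60.98°  ·
  (3,4): δ = 103.44°  ·
antipodal pairs: 3

count = 3; pairs: (0,2), (0,3), (1,4)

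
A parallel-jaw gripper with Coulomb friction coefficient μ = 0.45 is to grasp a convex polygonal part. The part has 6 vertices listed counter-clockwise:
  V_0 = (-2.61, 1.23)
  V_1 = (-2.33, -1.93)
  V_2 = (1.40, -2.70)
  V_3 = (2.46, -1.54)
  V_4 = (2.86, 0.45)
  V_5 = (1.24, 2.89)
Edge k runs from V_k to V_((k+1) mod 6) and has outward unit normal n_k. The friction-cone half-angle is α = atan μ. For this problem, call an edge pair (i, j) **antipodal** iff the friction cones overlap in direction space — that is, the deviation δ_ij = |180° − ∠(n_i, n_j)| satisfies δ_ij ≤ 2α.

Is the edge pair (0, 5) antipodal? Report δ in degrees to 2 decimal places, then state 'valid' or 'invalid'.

α = atan 0.45 = 24.23°;  2α = 48.46°
edge 0: e_0 = (+0.28, -3.16);  n_0 = (-0.9961, -0.0883)
edge 5: e_5 = (-3.85, -1.66);  n_5 = (-0.3959, +0.9183)
∠(n_0, n_5) = 71.74°
δ = |180° − 71.74°| = 108.26°
108.26° > 2α = 48.46°  →  invalid

δ = 108.26°, invalid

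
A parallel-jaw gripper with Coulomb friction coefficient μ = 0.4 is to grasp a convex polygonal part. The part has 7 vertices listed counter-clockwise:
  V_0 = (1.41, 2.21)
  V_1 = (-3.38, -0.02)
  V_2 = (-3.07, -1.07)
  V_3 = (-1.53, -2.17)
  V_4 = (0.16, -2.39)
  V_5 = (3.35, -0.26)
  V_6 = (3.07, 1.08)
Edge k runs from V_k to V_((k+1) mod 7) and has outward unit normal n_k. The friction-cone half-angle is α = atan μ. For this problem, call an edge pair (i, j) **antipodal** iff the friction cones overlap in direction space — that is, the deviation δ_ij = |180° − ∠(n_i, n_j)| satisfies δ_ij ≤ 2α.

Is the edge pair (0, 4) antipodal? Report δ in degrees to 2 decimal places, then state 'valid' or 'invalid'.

α = atan 0.4 = 21.80°;  2α = 43.60°
edge 0: e_0 = (-4.79, -2.23);  n_0 = (-0.4221, +0.9066)
edge 4: e_4 = (+3.19, +2.13);  n_4 = (+0.5553, -0.8316)
∠(n_0, n_4) = 171.23°
δ = |180° − 171.23°| = 8.77°
8.77° ≤ 2α = 43.60°  →  valid

δ = 8.77°, valid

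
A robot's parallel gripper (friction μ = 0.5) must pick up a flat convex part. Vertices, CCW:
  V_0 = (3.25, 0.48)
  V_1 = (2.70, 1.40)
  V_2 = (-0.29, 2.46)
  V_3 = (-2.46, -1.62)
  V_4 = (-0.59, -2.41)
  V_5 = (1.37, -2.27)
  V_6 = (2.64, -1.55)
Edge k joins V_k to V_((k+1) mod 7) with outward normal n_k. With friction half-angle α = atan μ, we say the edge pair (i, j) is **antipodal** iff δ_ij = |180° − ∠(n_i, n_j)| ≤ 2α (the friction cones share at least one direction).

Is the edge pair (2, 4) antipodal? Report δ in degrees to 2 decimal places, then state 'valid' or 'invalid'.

α = atan 0.5 = 26.57°;  2α = 53.13°
edge 2: e_2 = (-2.17, -4.08);  n_2 = (-0.8829, +0.4696)
edge 4: e_4 = (+1.96, +0.14);  n_4 = (+0.0712, -0.9975)
∠(n_2, n_4) = 122.09°
δ = |180° − 122.09°| = 57.91°
57.91° > 2α = 53.13°  →  invalid

δ = 57.91°, invalid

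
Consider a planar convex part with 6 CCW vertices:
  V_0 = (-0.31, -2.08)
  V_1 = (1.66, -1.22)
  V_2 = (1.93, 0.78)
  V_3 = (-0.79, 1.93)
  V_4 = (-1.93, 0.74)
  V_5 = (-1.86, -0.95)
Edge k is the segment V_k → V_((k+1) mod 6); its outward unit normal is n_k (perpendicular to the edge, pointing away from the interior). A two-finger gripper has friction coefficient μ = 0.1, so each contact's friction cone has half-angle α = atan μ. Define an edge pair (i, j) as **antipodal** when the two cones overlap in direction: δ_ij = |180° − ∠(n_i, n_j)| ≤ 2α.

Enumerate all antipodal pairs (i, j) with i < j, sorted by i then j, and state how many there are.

α = atan 0.1 = 5.71°;  2α = 11.42°
n_0 = (+0.4001, -0.9165)
n_1 = (+0.9910, -0.1338)
n_2 = (+0.3894, +0.9211)
n_3 = (-0.7221, +0.6918)
n_4 = (-0.9991, -0.0414)
n_5 = (-0.5891, -0.8081)
  (0,1): δ = 121.27°  ·
  (0,2): δ = 46.50°  ·
  (0,3): δ = 22.65°  ·
  (0,4): δ = 68.79°  ·
  (0,5): δ = 120.32°  ·
  (1,2): δ = 105.23°  ·
  (1,3): δ = 36.08°  ·
  (1,4): δ = 10.06°  ✓
  (1,5): δ = 61.60°  ·
  (2,3): δ = 110.85°  ·
  (2,4): δ = 64.71°  ·
  (2,5): δ = 13.17°  ·
  (3,4): δ = 133.86°  ·
  (3,5): δ = 82.32°  ·
  (4,5): δ = 128.47°  ·
antipodal pairs: 1

count = 1; pairs: (1,4)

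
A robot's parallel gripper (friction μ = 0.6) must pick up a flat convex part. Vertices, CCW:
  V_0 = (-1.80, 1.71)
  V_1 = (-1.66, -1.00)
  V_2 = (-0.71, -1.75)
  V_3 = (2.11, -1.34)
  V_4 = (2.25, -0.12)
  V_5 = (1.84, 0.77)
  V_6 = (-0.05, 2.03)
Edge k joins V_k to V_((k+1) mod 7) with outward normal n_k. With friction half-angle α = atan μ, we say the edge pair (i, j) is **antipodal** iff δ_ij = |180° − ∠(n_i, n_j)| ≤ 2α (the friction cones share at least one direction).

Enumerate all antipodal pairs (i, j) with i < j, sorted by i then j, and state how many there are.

count = 9; pairs: (0,3), (0,4), (0,5), (1,3), (1,4), (1,5), (1,6), (2,5), (2,6)

α = atan 0.6 = 30.96°;  2α = 61.93°
n_0 = (-0.9987, -0.0516)
n_1 = (-0.6196, -0.7849)
n_2 = (+0.1439, -0.9896)
n_3 = (+0.9935, -0.1140)
n_4 = (+0.9083, +0.4184)
n_5 = (+0.5547, +0.8321)
n_6 = (-0.1799, +0.9837)
  (0,1): δ = 131.25°  ·
  (0,2): δ = 84.69°  ·
  (0,3): δ = 9.50°  ✓
  (0,4): δ = 21.78°  ✓
  (0,5): δ = 53.35°  ✓
  (0,6): δ = 97.41°  ·
  (1,2): δ = 133.44°  ·
  (1,3): δ = 58.26°  ✓
  (1,4): δ = 26.98°  ✓
  (1,5): δ = 4.60°  ✓
  (1,6): δ = 48.65°  ✓
  (2,3): δ = 104.82°  ·
  (2,4): δ = 73.54°  ·
  (2,5): δ = 41.96°  ✓
  (2,6): δ = 2.09°  ✓
  (3,4): δ = 148.72°  ·
  (3,5): δ = 117.14°  ·
  (3,6): δ = 73.09°  ·
  (4,5): δ = 148.42°  ·
  (4,6): δ = 104.37°  ·
  (5,6): δ = 135.95°  ·
antipodal pairs: 9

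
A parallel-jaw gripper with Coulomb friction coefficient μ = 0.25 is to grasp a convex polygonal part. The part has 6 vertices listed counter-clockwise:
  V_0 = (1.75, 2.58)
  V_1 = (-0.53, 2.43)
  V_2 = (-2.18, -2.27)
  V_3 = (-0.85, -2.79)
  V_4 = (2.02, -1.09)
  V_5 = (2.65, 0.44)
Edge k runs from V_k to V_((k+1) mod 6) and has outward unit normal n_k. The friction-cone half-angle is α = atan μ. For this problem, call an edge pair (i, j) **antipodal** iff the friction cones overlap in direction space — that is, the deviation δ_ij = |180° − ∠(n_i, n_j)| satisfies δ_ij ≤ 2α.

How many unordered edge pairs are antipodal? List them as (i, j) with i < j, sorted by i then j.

α = atan 0.25 = 14.04°;  2α = 28.07°
n_0 = (-0.0656, +0.9978)
n_1 = (-0.9435, +0.3312)
n_2 = (-0.3641, -0.9313)
n_3 = (+0.5096, -0.8604)
n_4 = (+0.9247, -0.3807)
n_5 = (+0.9218, +0.3877)
  (0,1): δ = 113.11°  ·
  (0,2): δ = 25.12°  ✓
  (0,3): δ = 26.88°  ✓
  (0,4): δ = 63.86°  ·
  (0,5): δ = 109.05°  ·
  (1,2): δ = 92.01°  ·
  (1,3): δ = 40.02°  ·
  (1,4): δ = 3.04°  ✓
  (1,5): δ = 42.15°  ·
  (2,3): δ = 128.01°  ·
  (2,4): δ = 91.03°  ·
  (2,5): δ = 45.84°  ·
  (3,4): δ = 143.02°  ·
  (3,5): δ = 97.83°  ·
  (4,5): δ = 134.81°  ·
antipodal pairs: 3

count = 3; pairs: (0,2), (0,3), (1,4)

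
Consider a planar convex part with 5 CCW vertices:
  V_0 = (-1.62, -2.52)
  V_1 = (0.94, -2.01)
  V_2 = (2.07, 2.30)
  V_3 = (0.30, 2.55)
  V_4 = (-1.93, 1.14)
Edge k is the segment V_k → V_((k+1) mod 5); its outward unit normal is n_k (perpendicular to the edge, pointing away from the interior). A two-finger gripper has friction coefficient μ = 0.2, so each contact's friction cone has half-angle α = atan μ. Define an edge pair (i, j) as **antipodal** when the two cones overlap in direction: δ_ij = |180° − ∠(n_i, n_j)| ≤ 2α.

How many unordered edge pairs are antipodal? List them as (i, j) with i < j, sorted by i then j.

count = 3; pairs: (0,2), (0,3), (1,4)

α = atan 0.2 = 11.31°;  2α = 22.62°
n_0 = (+0.1954, -0.9807)
n_1 = (+0.9673, -0.2536)
n_2 = (+0.1399, +0.9902)
n_3 = (-0.5344, +0.8452)
n_4 = (-0.9964, -0.0844)
  (0,1): δ = 115.96°  ·
  (0,2): δ = 19.31°  ✓
  (0,3): δ = 21.04°  ✓
  (0,4): δ = 83.57°  ·
  (1,2): δ = 83.35°  ·
  (1,3): δ = 43.00°  ·
  (1,4): δ = 19.53°  ✓
  (2,3): δ = 139.66°  ·
  (2,4): δ = 77.12°  ·
  (3,4): δ = 117.46°  ·
antipodal pairs: 3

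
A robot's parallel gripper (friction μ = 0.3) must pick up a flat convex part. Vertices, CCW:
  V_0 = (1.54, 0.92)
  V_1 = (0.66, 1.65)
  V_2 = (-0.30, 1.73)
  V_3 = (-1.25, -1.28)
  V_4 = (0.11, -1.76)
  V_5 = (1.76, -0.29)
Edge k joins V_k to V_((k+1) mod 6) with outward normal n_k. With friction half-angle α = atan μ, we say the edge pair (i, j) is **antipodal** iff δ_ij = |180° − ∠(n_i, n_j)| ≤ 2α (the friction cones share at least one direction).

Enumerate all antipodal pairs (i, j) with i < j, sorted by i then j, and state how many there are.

count = 4; pairs: (0,3), (1,3), (2,4), (2,5)

α = atan 0.3 = 16.70°;  2α = 33.40°
n_0 = (+0.6385, +0.7697)
n_1 = (+0.0830, +0.9965)
n_2 = (-0.9536, +0.3010)
n_3 = (-0.3328, -0.9430)
n_4 = (+0.6652, -0.7467)
n_5 = (+0.9839, +0.1789)
  (0,1): δ = 145.09°  ·
  (0,2): δ = 67.84°  ·
  (0,3): δ = 20.24°  ✓
  (0,4): δ = 81.38°  ·
  (0,5): δ = 139.98°  ·
  (1,2): δ = 102.75°  ·
  (1,3): δ = 14.68°  ✓
  (1,4): δ = 46.46°  ·
  (1,5): δ = 105.07°  ·
  (2,3): δ = 91.92°  ·
  (2,4): δ = 30.79°  ✓
  (2,5): δ = 27.82°  ✓
  (3,4): δ = 118.86°  ·
  (3,5): δ = 60.26°  ·
  (4,5): δ = 121.39°  ·
antipodal pairs: 4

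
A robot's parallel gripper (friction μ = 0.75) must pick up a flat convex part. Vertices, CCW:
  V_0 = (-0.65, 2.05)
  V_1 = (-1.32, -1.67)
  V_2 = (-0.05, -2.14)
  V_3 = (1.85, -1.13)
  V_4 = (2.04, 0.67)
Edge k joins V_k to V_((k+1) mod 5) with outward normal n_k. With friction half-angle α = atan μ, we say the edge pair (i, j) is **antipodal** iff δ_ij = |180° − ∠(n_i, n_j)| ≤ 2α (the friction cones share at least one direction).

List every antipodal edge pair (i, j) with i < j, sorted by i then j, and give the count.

α = atan 0.75 = 36.87°;  2α = 73.74°
n_0 = (-0.9842, +0.1773)
n_1 = (-0.3471, -0.9378)
n_2 = (+0.4694, -0.8830)
n_3 = (+0.9945, -0.1050)
n_4 = (+0.4565, +0.8897)
  (0,1): δ = 100.10°  ·
  (0,2): δ = 51.80°  ✓
  (0,3): δ = 4.18°  ✓
  (0,4): δ = 73.05°  ✓
  (1,2): δ = 131.70°  ·
  (1,3): δ = 75.72°  ·
  (1,4): δ = 6.85°  ✓
  (2,3): δ = 124.02°  ·
  (2,4): δ = 55.15°  ✓
  (3,4): δ = 111.13°  ·
antipodal pairs: 5

count = 5; pairs: (0,2), (0,3), (0,4), (1,4), (2,4)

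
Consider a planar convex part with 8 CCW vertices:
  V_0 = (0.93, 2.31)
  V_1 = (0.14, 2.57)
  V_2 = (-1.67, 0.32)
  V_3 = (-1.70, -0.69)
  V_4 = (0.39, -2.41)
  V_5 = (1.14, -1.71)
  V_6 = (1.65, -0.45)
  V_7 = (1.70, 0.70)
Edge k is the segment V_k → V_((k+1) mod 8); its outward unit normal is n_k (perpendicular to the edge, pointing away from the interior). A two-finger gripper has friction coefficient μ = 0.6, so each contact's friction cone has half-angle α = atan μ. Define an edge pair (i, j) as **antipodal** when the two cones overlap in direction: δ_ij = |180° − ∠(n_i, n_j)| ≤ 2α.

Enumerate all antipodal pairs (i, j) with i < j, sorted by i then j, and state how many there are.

count = 11; pairs: (0,3), (0,4), (1,4), (1,5), (1,6), (2,4), (2,5), (2,6), (2,7), (3,6), (3,7)

α = atan 0.6 = 30.96°;  2α = 61.93°
n_0 = (+0.3126, +0.9499)
n_1 = (-0.7792, +0.6268)
n_2 = (-0.9996, +0.0297)
n_3 = (-0.6354, -0.7721)
n_4 = (+0.6823, -0.7311)
n_5 = (+0.9269, -0.3752)
n_6 = (+0.9991, -0.0434)
n_7 = (+0.9021, +0.4315)
  (0,1): δ = 110.60°  ·
  (0,2): δ = 73.48°  ·
  (0,3): δ = 21.24°  ✓
  (0,4): δ = 61.24°  ✓
  (0,5): δ = 86.18°  ·
  (0,6): δ = 105.73°  ·
  (0,7): δ = 133.78°  ·
  (1,2): δ = 142.89°  ·
  (1,3): δ = 90.64°  ·
  (1,4): δ = 8.16°  ✓
  (1,5): δ = 16.78°  ✓
  (1,6): δ = 36.33°  ✓
  (1,7): δ = 64.37°  ·
  (2,3): δ = 127.75°  ·
  (2,4): δ = 45.27°  ✓
  (2,5): δ = 20.33°  ✓
  (2,6): δ = 0.79°  ✓
  (2,7): δ = 27.26°  ✓
  (3,4): δ = 97.52°  ·
  (3,5): δ = 72.58°  ·
  (3,6): δ = 53.04°  ✓
  (3,7): δ = 24.99°  ✓
  (4,5): δ = 155.06°  ·
  (4,6): δ = 135.51°  ·
  (4,7): δ = 107.47°  ·
  (5,6): δ = 160.45°  ·
  (5,7): δ = 132.40°  ·
  (6,7): δ = 151.95°  ·
antipodal pairs: 11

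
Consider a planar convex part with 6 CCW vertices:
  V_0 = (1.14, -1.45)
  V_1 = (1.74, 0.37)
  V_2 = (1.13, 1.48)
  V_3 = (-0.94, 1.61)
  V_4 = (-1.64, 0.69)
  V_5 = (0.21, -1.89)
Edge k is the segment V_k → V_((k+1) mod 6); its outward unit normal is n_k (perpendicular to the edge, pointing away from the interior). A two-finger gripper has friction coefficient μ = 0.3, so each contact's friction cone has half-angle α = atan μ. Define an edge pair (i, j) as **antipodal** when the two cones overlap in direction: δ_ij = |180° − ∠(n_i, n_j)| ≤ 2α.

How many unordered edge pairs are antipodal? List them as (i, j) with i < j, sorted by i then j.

α = atan 0.3 = 16.70°;  2α = 33.40°
n_0 = (+0.9497, -0.3131)
n_1 = (+0.8764, +0.4816)
n_2 = (+0.0627, +0.9980)
n_3 = (-0.7958, +0.6055)
n_4 = (-0.8127, -0.5827)
n_5 = (+0.4277, -0.9039)
  (0,1): δ = 132.96°  ·
  (0,2): δ = 75.35°  ·
  (0,3): δ = 19.02°  ✓
  (0,4): δ = 53.89°  ·
  (0,5): δ = 133.57°  ·
  (1,2): δ = 122.38°  ·
  (1,3): δ = 66.06°  ·
  (1,4): δ = 6.85°  ✓
  (1,5): δ = 86.53°  ·
  (2,3): δ = 123.67°  ·
  (2,4): δ = 50.76°  ·
  (2,5): δ = 28.91°  ✓
  (3,4): δ = 107.09°  ·
  (3,5): δ = 27.41°  ✓
  (4,5): δ = 100.32°  ·
antipodal pairs: 4

count = 4; pairs: (0,3), (1,4), (2,5), (3,5)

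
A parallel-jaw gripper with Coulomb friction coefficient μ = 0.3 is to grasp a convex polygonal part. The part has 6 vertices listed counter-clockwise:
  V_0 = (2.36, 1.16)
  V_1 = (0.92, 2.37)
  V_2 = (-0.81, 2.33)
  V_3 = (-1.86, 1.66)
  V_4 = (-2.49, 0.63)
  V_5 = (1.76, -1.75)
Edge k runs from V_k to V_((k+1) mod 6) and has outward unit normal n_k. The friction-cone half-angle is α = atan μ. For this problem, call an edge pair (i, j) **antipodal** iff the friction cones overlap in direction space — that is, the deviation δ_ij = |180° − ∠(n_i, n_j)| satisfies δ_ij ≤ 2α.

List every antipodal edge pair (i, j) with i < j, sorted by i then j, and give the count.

count = 3; pairs: (0,4), (1,4), (3,5)

α = atan 0.3 = 16.70°;  2α = 33.40°
n_0 = (+0.6433, +0.7656)
n_1 = (-0.0231, +0.9997)
n_2 = (-0.5379, +0.8430)
n_3 = (-0.8531, +0.5218)
n_4 = (-0.4886, -0.8725)
n_5 = (+0.9794, -0.2019)
  (0,1): δ = 138.64°  ·
  (0,2): δ = 107.42°  ·
  (0,3): δ = 81.41°  ·
  (0,4): δ = 10.79°  ✓
  (0,5): δ = 118.39°  ·
  (1,2): δ = 148.78°  ·
  (1,3): δ = 122.78°  ·
  (1,4): δ = 30.57°  ✓
  (1,5): δ = 77.03°  ·
  (2,3): δ = 153.99°  ·
  (2,4): δ = 61.79°  ·
  (2,5): δ = 45.81°  ·
  (3,4): δ = 87.80°  ·
  (3,5): δ = 19.80°  ✓
  (4,5): δ = 72.40°  ·
antipodal pairs: 3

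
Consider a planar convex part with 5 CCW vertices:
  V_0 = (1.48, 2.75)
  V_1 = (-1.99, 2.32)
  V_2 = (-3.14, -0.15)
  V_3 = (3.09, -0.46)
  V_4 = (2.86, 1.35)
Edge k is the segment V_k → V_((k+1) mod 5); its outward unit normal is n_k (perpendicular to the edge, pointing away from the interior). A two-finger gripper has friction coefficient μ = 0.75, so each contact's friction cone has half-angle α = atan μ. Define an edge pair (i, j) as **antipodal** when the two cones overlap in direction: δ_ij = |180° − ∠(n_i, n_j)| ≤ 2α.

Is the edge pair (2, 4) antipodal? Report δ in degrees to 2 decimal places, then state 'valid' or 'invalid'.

α = atan 0.75 = 36.87°;  2α = 73.74°
edge 2: e_2 = (+6.23, -0.31);  n_2 = (-0.0497, -0.9988)
edge 4: e_4 = (-1.38, +1.40);  n_4 = (+0.7122, +0.7020)
∠(n_2, n_4) = 137.44°
δ = |180° − 137.44°| = 42.56°
42.56° ≤ 2α = 73.74°  →  valid

δ = 42.56°, valid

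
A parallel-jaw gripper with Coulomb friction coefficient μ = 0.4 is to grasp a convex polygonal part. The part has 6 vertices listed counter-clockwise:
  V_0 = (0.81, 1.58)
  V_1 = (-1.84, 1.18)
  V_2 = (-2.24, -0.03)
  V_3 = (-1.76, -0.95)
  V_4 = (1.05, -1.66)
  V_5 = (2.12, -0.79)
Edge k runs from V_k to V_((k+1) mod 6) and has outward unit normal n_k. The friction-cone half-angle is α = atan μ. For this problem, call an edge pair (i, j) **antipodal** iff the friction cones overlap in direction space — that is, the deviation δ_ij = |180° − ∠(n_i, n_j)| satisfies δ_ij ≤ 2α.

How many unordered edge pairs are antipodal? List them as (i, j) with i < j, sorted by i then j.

count = 4; pairs: (0,3), (0,4), (1,4), (2,5)

α = atan 0.4 = 21.80°;  2α = 43.60°
n_0 = (-0.1493, +0.9888)
n_1 = (-0.9495, +0.3139)
n_2 = (-0.8866, -0.4626)
n_3 = (-0.2450, -0.9695)
n_4 = (+0.6309, -0.7759)
n_5 = (+0.8752, +0.4838)
  (0,1): δ = 116.88°  ·
  (0,2): δ = 71.03°  ·
  (0,3): δ = 22.76°  ✓
  (0,4): δ = 30.53°  ✓
  (0,5): δ = 110.35°  ·
  (1,2): δ = 134.15°  ·
  (1,3): δ = 85.89°  ·
  (1,4): δ = 32.59°  ✓
  (1,5): δ = 47.22°  ·
  (2,3): δ = 131.73°  ·
  (2,4): δ = 78.44°  ·
  (2,5): δ = 1.38°  ✓
  (3,4): δ = 126.71°  ·
  (3,5): δ = 46.89°  ·
  (4,5): δ = 100.18°  ·
antipodal pairs: 4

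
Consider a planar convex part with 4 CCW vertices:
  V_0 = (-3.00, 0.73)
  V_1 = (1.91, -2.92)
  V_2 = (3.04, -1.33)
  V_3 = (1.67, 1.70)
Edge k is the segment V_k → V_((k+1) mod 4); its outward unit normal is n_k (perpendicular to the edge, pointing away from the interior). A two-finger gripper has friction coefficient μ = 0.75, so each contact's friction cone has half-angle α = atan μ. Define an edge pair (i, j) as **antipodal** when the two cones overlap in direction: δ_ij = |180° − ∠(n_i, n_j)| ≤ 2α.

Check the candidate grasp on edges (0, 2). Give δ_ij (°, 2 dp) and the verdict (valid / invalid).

δ = 29.04°, valid

α = atan 0.75 = 36.87°;  2α = 73.74°
edge 0: e_0 = (+4.91, -3.65);  n_0 = (-0.5966, -0.8025)
edge 2: e_2 = (-1.37, +3.03);  n_2 = (+0.9112, +0.4120)
∠(n_0, n_2) = 150.96°
δ = |180° − 150.96°| = 29.04°
29.04° ≤ 2α = 73.74°  →  valid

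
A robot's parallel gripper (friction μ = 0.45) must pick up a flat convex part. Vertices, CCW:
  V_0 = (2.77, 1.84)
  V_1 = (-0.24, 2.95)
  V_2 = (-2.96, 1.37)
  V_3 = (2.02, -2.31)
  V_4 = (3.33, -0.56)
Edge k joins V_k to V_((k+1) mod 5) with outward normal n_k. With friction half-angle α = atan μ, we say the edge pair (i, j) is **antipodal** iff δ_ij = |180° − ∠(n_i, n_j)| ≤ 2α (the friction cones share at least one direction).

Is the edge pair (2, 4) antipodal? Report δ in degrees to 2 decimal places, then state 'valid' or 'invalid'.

α = atan 0.45 = 24.23°;  2α = 48.46°
edge 2: e_2 = (+4.98, -3.68);  n_2 = (-0.5943, -0.8042)
edge 4: e_4 = (-0.56, +2.40);  n_4 = (+0.9738, +0.2272)
∠(n_2, n_4) = 139.60°
δ = |180° − 139.60°| = 40.40°
40.40° ≤ 2α = 48.46°  →  valid

δ = 40.40°, valid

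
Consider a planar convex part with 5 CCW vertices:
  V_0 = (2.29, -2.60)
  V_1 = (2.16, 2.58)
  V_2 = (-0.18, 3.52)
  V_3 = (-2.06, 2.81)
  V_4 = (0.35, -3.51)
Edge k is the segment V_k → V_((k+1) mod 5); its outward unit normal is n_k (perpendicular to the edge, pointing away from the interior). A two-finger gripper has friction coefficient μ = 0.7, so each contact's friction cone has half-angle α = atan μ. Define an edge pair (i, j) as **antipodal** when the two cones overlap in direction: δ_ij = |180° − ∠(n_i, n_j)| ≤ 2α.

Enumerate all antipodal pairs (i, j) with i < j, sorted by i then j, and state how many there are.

α = atan 0.7 = 34.99°;  2α = 69.98°
n_0 = (+0.9997, +0.0251)
n_1 = (+0.3728, +0.9279)
n_2 = (-0.3533, +0.9355)
n_3 = (-0.9344, -0.3563)
n_4 = (+0.4247, -0.9053)
  (0,1): δ = 113.32°  ·
  (0,2): δ = 70.75°  ·
  (0,3): δ = 19.44°  ✓
  (0,4): δ = 113.69°  ·
  (1,2): δ = 137.42°  ·
  (1,3): δ = 47.24°  ✓
  (1,4): δ = 47.02°  ✓
  (2,3): δ = 89.82°  ·
  (2,4): δ = 4.44°  ✓
  (3,4): δ = 85.74°  ·
antipodal pairs: 4

count = 4; pairs: (0,3), (1,3), (1,4), (2,4)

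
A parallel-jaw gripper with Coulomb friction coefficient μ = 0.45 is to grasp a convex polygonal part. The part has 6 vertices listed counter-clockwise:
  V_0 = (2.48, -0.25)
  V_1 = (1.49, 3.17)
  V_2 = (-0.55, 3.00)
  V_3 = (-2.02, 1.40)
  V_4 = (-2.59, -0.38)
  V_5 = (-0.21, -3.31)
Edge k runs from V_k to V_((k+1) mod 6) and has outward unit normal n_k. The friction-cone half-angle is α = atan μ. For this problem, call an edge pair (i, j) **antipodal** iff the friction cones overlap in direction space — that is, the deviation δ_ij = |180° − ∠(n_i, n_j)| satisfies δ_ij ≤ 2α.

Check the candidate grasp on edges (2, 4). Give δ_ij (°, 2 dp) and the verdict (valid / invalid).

α = atan 0.45 = 24.23°;  2α = 48.46°
edge 2: e_2 = (-1.47, -1.60);  n_2 = (-0.7364, +0.6766)
edge 4: e_4 = (+2.38, -2.93);  n_4 = (-0.7762, -0.6305)
∠(n_2, n_4) = 81.66°
δ = |180° − 81.66°| = 98.34°
98.34° > 2α = 48.46°  →  invalid

δ = 98.34°, invalid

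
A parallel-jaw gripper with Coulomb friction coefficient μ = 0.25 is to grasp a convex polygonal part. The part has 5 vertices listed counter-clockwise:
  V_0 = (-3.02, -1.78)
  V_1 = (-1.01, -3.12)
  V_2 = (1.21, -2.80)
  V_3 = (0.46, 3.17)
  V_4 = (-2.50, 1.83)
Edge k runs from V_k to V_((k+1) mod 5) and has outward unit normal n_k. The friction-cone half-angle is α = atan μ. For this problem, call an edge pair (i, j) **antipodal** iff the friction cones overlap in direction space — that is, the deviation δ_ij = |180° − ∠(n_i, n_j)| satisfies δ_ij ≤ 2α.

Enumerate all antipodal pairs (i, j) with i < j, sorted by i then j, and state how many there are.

count = 2; pairs: (1,3), (2,4)

α = atan 0.25 = 14.04°;  2α = 28.07°
n_0 = (-0.5547, -0.8321)
n_1 = (+0.1427, -0.9898)
n_2 = (+0.9922, +0.1246)
n_3 = (-0.4124, +0.9110)
n_4 = (-0.9898, +0.1426)
  (0,1): δ = 138.11°  ·
  (0,2): δ = 49.15°  ·
  (0,3): δ = 58.05°  ·
  (0,4): δ = 115.49°  ·
  (1,2): δ = 91.04°  ·
  (1,3): δ = 16.15°  ✓
  (1,4): δ = 73.60°  ·
  (2,3): δ = 72.80°  ·
  (2,4): δ = 15.36°  ✓
  (3,4): δ = 122.55°  ·
antipodal pairs: 2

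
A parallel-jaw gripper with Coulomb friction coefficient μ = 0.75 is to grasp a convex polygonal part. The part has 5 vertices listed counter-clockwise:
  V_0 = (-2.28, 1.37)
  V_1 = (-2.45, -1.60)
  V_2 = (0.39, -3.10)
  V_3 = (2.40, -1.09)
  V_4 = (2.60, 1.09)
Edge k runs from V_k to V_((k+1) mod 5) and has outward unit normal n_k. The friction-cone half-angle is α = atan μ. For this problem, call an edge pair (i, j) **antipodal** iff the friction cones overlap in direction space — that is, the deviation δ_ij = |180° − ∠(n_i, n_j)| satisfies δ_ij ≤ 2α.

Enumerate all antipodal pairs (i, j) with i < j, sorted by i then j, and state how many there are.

count = 5; pairs: (0,2), (0,3), (1,3), (1,4), (2,4)

α = atan 0.75 = 36.87°;  2α = 73.74°
n_0 = (-0.9984, +0.0571)
n_1 = (-0.4670, -0.8842)
n_2 = (+0.7071, -0.7071)
n_3 = (+0.9958, -0.0914)
n_4 = (+0.0573, +0.9984)
  (0,1): δ = 114.57°  ·
  (0,2): δ = 41.72°  ✓
  (0,3): δ = 1.97°  ✓
  (0,4): δ = 89.99°  ·
  (1,2): δ = 107.16°  ·
  (1,3): δ = 67.40°  ✓
  (1,4): δ = 24.56°  ✓
  (2,3): δ = 140.24°  ·
  (2,4): δ = 48.28°  ✓
  (3,4): δ = 88.04°  ·
antipodal pairs: 5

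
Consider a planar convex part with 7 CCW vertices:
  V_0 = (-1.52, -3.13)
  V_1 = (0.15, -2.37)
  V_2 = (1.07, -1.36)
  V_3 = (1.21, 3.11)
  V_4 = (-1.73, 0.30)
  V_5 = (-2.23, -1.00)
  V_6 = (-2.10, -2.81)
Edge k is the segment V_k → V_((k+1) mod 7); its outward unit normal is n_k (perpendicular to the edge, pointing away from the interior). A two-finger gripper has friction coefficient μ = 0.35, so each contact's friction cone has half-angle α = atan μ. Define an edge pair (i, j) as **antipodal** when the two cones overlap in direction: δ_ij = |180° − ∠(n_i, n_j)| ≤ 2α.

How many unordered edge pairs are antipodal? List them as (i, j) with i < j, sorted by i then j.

count = 5; pairs: (0,3), (1,3), (1,4), (2,4), (2,5)

α = atan 0.35 = 19.29°;  2α = 38.58°
n_0 = (+0.4142, -0.9102)
n_1 = (+0.7393, -0.6734)
n_2 = (+0.9995, -0.0313)
n_3 = (-0.6909, +0.7229)
n_4 = (-0.9333, +0.3590)
n_5 = (-0.9974, -0.0716)
n_6 = (-0.4831, -0.8756)
  (0,1): δ = 156.80°  ·
  (0,2): δ = 116.26°  ·
  (0,3): δ = 19.24°  ✓
  (0,4): δ = 44.49°  ·
  (0,5): δ = 69.64°  ·
  (0,6): δ = 126.64°  ·
  (1,2): δ = 139.46°  ·
  (1,3): δ = 3.97°  ✓
  (1,4): δ = 21.29°  ✓
  (1,5): δ = 46.44°  ·
  (1,6): δ = 103.44°  ·
  (2,3): δ = 44.50°  ·
  (2,4): δ = 19.24°  ✓
  (2,5): δ = 5.90°  ✓
  (2,6): δ = 62.91°  ·
  (3,4): δ = 154.74°  ·
  (3,5): δ = 129.60°  ·
  (3,6): δ = 72.59°  ·
  (4,5): δ = 154.85°  ·
  (4,6): δ = 97.85°  ·
  (5,6): δ = 122.99°  ·
antipodal pairs: 5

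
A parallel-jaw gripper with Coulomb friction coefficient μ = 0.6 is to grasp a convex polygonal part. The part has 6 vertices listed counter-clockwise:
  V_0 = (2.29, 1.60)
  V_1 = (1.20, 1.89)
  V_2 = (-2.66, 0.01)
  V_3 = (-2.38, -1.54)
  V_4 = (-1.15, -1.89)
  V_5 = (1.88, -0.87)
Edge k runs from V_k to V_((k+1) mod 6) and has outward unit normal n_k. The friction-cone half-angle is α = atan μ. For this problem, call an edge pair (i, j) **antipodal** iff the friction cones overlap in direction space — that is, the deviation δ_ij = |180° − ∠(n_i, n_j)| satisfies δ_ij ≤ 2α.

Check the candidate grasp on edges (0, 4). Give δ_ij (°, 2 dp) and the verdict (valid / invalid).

α = atan 0.6 = 30.96°;  2α = 61.93°
edge 0: e_0 = (-1.09, +0.29);  n_0 = (+0.2571, +0.9664)
edge 4: e_4 = (+3.03, +1.02);  n_4 = (+0.3190, -0.9477)
∠(n_0, n_4) = 146.50°
δ = |180° − 146.50°| = 33.50°
33.50° ≤ 2α = 61.93°  →  valid

δ = 33.50°, valid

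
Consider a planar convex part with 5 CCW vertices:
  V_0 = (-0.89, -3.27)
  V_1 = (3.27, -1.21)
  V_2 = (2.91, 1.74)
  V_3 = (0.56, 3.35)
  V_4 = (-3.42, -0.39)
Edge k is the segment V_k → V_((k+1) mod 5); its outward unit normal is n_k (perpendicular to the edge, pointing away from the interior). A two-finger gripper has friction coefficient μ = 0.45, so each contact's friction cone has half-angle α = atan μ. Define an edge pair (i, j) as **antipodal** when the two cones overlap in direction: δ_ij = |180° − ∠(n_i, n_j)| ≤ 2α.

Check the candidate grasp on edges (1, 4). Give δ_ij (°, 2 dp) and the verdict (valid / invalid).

δ = 34.34°, valid

α = atan 0.45 = 24.23°;  2α = 48.46°
edge 1: e_1 = (-0.36, +2.95);  n_1 = (+0.9926, +0.1211)
edge 4: e_4 = (+2.53, -2.88);  n_4 = (-0.7513, -0.6600)
∠(n_1, n_4) = 145.66°
δ = |180° − 145.66°| = 34.34°
34.34° ≤ 2α = 48.46°  →  valid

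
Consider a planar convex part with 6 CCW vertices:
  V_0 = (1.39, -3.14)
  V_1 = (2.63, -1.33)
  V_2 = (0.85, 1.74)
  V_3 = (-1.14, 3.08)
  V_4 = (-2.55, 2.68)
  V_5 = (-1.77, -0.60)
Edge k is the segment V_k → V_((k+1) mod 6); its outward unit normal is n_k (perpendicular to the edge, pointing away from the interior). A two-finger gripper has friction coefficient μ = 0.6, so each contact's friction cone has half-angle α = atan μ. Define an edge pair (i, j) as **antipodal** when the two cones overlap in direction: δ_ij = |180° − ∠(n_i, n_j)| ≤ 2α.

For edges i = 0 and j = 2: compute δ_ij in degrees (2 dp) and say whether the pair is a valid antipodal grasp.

δ = 89.54°, invalid

α = atan 0.6 = 30.96°;  2α = 61.93°
edge 0: e_0 = (+1.24, +1.81);  n_0 = (+0.8250, -0.5652)
edge 2: e_2 = (-1.99, +1.34);  n_2 = (+0.5585, +0.8295)
∠(n_0, n_2) = 90.46°
δ = |180° − 90.46°| = 89.54°
89.54° > 2α = 61.93°  →  invalid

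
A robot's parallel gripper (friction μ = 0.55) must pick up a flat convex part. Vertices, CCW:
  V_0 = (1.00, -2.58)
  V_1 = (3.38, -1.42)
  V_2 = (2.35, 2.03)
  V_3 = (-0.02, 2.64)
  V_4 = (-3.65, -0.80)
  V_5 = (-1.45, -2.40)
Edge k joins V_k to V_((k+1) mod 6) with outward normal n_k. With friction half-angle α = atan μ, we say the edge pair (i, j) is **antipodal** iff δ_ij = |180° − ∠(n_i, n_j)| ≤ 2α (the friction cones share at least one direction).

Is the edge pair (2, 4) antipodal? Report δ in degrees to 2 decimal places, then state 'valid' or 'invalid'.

α = atan 0.55 = 28.81°;  2α = 57.62°
edge 2: e_2 = (-2.37, +0.61);  n_2 = (+0.2493, +0.9684)
edge 4: e_4 = (+2.20, -1.60);  n_4 = (-0.5882, -0.8087)
∠(n_2, n_4) = 158.41°
δ = |180° − 158.41°| = 21.59°
21.59° ≤ 2α = 57.62°  →  valid

δ = 21.59°, valid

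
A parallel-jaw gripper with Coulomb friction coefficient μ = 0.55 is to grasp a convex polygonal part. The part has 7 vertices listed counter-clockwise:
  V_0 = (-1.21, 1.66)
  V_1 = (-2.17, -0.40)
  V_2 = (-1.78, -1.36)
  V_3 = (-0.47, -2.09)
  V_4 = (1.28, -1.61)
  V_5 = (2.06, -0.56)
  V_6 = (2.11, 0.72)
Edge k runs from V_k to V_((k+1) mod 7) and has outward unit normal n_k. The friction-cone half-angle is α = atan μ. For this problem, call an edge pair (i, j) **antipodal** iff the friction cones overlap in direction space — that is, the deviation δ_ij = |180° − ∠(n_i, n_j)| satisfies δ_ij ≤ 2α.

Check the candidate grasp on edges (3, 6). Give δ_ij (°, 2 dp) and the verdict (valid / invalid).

δ = 31.15°, valid

α = atan 0.55 = 28.81°;  2α = 57.62°
edge 3: e_3 = (+1.75, +0.48);  n_3 = (+0.2645, -0.9644)
edge 6: e_6 = (-3.32, +0.94);  n_6 = (+0.2724, +0.9622)
∠(n_3, n_6) = 148.85°
δ = |180° − 148.85°| = 31.15°
31.15° ≤ 2α = 57.62°  →  valid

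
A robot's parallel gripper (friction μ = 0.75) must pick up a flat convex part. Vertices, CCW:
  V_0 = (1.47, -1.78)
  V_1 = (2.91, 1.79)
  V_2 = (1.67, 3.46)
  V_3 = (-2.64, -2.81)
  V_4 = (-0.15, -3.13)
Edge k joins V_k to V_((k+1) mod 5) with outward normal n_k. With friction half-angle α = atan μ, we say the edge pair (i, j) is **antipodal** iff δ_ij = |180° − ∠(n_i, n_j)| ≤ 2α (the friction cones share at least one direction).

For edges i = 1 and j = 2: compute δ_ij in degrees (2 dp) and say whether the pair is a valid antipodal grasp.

δ = 71.10°, valid

α = atan 0.75 = 36.87°;  2α = 73.74°
edge 1: e_1 = (-1.24, +1.67);  n_1 = (+0.8029, +0.5961)
edge 2: e_2 = (-4.31, -6.27);  n_2 = (-0.8241, +0.5665)
∠(n_1, n_2) = 108.90°
δ = |180° − 108.90°| = 71.10°
71.10° ≤ 2α = 73.74°  →  valid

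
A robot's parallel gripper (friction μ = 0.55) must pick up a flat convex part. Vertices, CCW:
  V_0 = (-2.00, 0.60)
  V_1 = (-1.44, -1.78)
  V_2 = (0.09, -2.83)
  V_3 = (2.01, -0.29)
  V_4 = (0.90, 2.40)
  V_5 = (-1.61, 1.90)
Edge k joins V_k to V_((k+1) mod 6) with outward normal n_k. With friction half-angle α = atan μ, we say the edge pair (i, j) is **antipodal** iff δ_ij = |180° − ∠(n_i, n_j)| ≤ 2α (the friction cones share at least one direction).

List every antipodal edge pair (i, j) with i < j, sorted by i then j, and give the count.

α = atan 0.55 = 28.81°;  2α = 57.62°
n_0 = (-0.9734, -0.2290)
n_1 = (-0.5658, -0.8245)
n_2 = (+0.7977, -0.6030)
n_3 = (+0.9244, +0.3814)
n_4 = (-0.1954, +0.9807)
n_5 = (-0.9578, +0.2873)
  (0,1): δ = 137.70°  ·
  (0,2): δ = 50.33°  ✓
  (0,3): δ = 9.18°  ✓
  (0,4): δ = 88.03°  ·
  (0,5): δ = 150.06°  ·
  (1,2): δ = 92.63°  ·
  (1,3): δ = 33.12°  ✓
  (1,4): δ = 45.73°  ✓
  (1,5): δ = 107.76°  ·
  (2,3): δ = 120.49°  ·
  (2,4): δ = 41.65°  ✓
  (2,5): δ = 20.39°  ✓
  (3,4): δ = 101.16°  ·
  (3,5): δ = 39.12°  ✓
  (4,5): δ = 117.97°  ·
antipodal pairs: 7

count = 7; pairs: (0,2), (0,3), (1,3), (1,4), (2,4), (2,5), (3,5)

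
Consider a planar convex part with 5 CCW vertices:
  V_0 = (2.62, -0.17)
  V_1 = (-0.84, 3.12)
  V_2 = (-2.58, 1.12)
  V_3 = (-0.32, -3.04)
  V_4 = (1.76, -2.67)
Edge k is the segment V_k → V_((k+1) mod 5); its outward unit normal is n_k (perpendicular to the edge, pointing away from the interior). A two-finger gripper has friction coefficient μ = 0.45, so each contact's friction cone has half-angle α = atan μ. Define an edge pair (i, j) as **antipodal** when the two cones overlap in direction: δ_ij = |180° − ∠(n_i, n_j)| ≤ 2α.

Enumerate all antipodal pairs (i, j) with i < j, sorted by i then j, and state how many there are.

α = atan 0.45 = 24.23°;  2α = 48.46°
n_0 = (+0.6891, +0.7247)
n_1 = (-0.7544, +0.6564)
n_2 = (-0.8787, -0.4774)
n_3 = (+0.1751, -0.9845)
n_4 = (+0.9456, -0.3253)
  (0,1): δ = 87.47°  ·
  (0,2): δ = 17.93°  ✓
  (0,3): δ = 53.64°  ·
  (0,4): δ = 114.57°  ·
  (1,2): δ = 110.46°  ·
  (1,3): δ = 38.89°  ✓
  (1,4): δ = 22.04°  ✓
  (2,3): δ = 108.43°  ·
  (2,4): δ = 47.50°  ✓
  (3,4): δ = 119.07°  ·
antipodal pairs: 4

count = 4; pairs: (0,2), (1,3), (1,4), (2,4)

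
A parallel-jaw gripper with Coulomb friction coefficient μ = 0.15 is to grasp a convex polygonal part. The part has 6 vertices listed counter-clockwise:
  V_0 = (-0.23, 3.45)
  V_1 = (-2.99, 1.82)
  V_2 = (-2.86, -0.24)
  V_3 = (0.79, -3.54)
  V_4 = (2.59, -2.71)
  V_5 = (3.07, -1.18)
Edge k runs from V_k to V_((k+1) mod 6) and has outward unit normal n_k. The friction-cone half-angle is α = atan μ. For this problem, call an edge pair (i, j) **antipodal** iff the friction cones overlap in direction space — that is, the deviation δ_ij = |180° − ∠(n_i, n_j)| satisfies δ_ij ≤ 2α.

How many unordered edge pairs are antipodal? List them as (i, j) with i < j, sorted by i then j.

count = 2; pairs: (0,3), (2,5)

α = atan 0.15 = 8.53°;  2α = 17.06°
n_0 = (-0.5085, +0.8611)
n_1 = (-0.9980, -0.0630)
n_2 = (-0.6706, -0.7418)
n_3 = (+0.4187, -0.9081)
n_4 = (+0.9541, -0.2993)
n_5 = (+0.8143, +0.5804)
  (0,1): δ = 116.95°  ·
  (0,2): δ = 72.68°  ·
  (0,3): δ = 5.81°  ✓
  (0,4): δ = 42.02°  ·
  (0,5): δ = 94.91°  ·
  (1,2): δ = 135.73°  ·
  (1,3): δ = 68.86°  ·
  (1,4): δ = 21.03°  ·
  (1,5): δ = 31.87°  ·
  (2,3): δ = 113.13°  ·
  (2,4): δ = 65.30°  ·
  (2,5): δ = 12.40°  ✓
  (3,4): δ = 132.17°  ·
  (3,5): δ = 79.28°  ·
  (4,5): δ = 127.10°  ·
antipodal pairs: 2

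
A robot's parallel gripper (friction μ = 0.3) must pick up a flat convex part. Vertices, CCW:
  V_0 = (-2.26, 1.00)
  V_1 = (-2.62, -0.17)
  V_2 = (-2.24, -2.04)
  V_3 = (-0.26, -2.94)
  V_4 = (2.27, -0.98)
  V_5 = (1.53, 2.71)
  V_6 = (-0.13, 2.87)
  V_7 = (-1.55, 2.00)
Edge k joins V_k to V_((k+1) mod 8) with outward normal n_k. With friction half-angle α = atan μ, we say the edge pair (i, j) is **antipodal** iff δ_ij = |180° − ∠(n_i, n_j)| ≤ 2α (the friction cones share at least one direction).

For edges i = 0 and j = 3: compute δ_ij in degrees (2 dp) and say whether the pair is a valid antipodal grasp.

α = atan 0.3 = 16.70°;  2α = 33.40°
edge 0: e_0 = (-0.36, -1.17);  n_0 = (-0.9558, +0.2941)
edge 3: e_3 = (+2.53, +1.96);  n_3 = (+0.6124, -0.7905)
∠(n_0, n_3) = 144.87°
δ = |180° − 144.87°| = 35.13°
35.13° > 2α = 33.40°  →  invalid

δ = 35.13°, invalid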